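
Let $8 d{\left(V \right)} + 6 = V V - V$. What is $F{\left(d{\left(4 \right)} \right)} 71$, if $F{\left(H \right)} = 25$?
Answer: $1775$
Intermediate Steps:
$d{\left(V \right)} = - \frac{3}{4} - \frac{V}{8} + \frac{V^{2}}{8}$ ($d{\left(V \right)} = - \frac{3}{4} + \frac{V V - V}{8} = - \frac{3}{4} + \frac{V^{2} - V}{8} = - \frac{3}{4} + \left(- \frac{V}{8} + \frac{V^{2}}{8}\right) = - \frac{3}{4} - \frac{V}{8} + \frac{V^{2}}{8}$)
$F{\left(d{\left(4 \right)} \right)} 71 = 25 \cdot 71 = 1775$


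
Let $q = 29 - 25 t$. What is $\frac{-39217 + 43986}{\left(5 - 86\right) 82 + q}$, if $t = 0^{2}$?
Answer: $- \frac{4769}{6613} \approx -0.72116$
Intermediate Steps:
$t = 0$
$q = 29$ ($q = 29 - 0 = 29 + 0 = 29$)
$\frac{-39217 + 43986}{\left(5 - 86\right) 82 + q} = \frac{-39217 + 43986}{\left(5 - 86\right) 82 + 29} = \frac{4769}{\left(-81\right) 82 + 29} = \frac{4769}{-6642 + 29} = \frac{4769}{-6613} = 4769 \left(- \frac{1}{6613}\right) = - \frac{4769}{6613}$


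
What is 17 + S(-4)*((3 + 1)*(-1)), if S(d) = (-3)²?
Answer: -19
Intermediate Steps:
S(d) = 9
17 + S(-4)*((3 + 1)*(-1)) = 17 + 9*((3 + 1)*(-1)) = 17 + 9*(4*(-1)) = 17 + 9*(-4) = 17 - 36 = -19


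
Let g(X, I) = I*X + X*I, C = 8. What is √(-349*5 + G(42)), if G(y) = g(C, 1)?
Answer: I*√1729 ≈ 41.581*I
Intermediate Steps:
g(X, I) = 2*I*X (g(X, I) = I*X + I*X = 2*I*X)
G(y) = 16 (G(y) = 2*1*8 = 16)
√(-349*5 + G(42)) = √(-349*5 + 16) = √(-1745 + 16) = √(-1729) = I*√1729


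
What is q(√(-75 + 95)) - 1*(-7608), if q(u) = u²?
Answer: 7628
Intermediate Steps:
q(√(-75 + 95)) - 1*(-7608) = (√(-75 + 95))² - 1*(-7608) = (√20)² + 7608 = (2*√5)² + 7608 = 20 + 7608 = 7628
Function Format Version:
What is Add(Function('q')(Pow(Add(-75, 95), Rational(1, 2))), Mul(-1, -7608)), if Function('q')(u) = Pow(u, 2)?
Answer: 7628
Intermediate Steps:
Add(Function('q')(Pow(Add(-75, 95), Rational(1, 2))), Mul(-1, -7608)) = Add(Pow(Pow(Add(-75, 95), Rational(1, 2)), 2), Mul(-1, -7608)) = Add(Pow(Pow(20, Rational(1, 2)), 2), 7608) = Add(Pow(Mul(2, Pow(5, Rational(1, 2))), 2), 7608) = Add(20, 7608) = 7628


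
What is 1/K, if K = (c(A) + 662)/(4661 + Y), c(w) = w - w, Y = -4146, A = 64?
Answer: 515/662 ≈ 0.77795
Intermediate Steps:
c(w) = 0
K = 662/515 (K = (0 + 662)/(4661 - 4146) = 662/515 ≈ 1.2854)
1/K = 1/(662/515) = 515/662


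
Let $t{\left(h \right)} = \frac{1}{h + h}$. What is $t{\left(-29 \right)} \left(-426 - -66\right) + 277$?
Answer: $\frac{8213}{29} \approx 283.21$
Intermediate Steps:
$t{\left(h \right)} = \frac{1}{2 h}$
$t{\left(-29 \right)} \left(-426 - -66\right) + 277 = \frac{1}{2 \left(-29\right)} \left(-426 - -66\right) + 277 = \frac{1}{2} \left(- \frac{1}{29}\right) \left(-426 + 66\right) + 277 = \left(- \frac{1}{58}\right) \left(-360\right) + 277 = \frac{180}{29} + 277 = \frac{8213}{29}$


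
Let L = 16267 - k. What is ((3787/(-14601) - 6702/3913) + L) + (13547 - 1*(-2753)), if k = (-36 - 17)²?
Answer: 1700072357021/57133713 ≈ 29756.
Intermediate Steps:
k = 2809 (k = (-53)² = 2809)
L = 13458 (L = 16267 - 1*2809 = 16267 - 2809 = 13458)
((3787/(-14601) - 6702/3913) + L) + (13547 - 1*(-2753)) = ((3787/(-14601) - 6702/3913) + 13458) + (13547 - 1*(-2753)) = ((3787*(-1/14601) - 6702*1/3913) + 13458) + (13547 + 2753) = ((-3787/14601 - 6702/3913) + 13458) + 16300 = (-112674433/57133713 + 13458) + 16300 = 768792835121/57133713 + 16300 = 1700072357021/57133713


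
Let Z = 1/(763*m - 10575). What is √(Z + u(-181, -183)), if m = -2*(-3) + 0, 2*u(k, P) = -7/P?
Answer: √10148495214/731634 ≈ 0.13769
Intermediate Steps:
u(k, P) = -7/(2*P) (u(k, P) = (-7/P)/2 = -7/(2*P))
m = 6 (m = 6 + 0 = 6)
Z = -1/5997 (Z = 1/(763*6 - 10575) = 1/(4578 - 10575) = 1/(-5997) = -1/5997 ≈ -0.00016675)
√(Z + u(-181, -183)) = √(-1/5997 - 7/2/(-183)) = √(-1/5997 - 7/2*(-1/183)) = √(-1/5997 + 7/366) = √(13871/731634) = √10148495214/731634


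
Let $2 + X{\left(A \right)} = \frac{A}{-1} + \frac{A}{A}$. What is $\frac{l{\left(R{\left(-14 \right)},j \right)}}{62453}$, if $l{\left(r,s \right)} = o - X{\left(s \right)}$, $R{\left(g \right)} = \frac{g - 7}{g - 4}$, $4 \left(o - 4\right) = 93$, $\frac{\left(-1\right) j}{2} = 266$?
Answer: $- \frac{2015}{249812} \approx -0.0080661$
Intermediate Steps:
$j = -532$ ($j = \left(-2\right) 266 = -532$)
$o = \frac{109}{4}$ ($o = 4 + \frac{1}{4} \cdot 93 = 4 + \frac{93}{4} = \frac{109}{4} \approx 27.25$)
$X{\left(A \right)} = -1 - A$ ($X{\left(A \right)} = -2 + \left(\frac{A}{-1} + \frac{A}{A}\right) = -2 + \left(A \left(-1\right) + 1\right) = -2 - \left(-1 + A\right) = -1 - A$)
$R{\left(g \right)} = \frac{-7 + g}{-4 + g}$
$l{\left(r,s \right)} = \frac{113}{4} + s$ ($l{\left(r,s \right)} = \frac{109}{4} - \left(-1 - s\right) = \frac{109}{4} + \left(1 + s\right) = \frac{113}{4} + s$)
$\frac{l{\left(R{\left(-14 \right)},j \right)}}{62453} = \frac{\frac{113}{4} - 532}{62453} = \left(- \frac{2015}{4}\right) \frac{1}{62453} = - \frac{2015}{249812}$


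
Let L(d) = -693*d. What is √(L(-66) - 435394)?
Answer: 2*I*√97414 ≈ 624.22*I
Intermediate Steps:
√(L(-66) - 435394) = √(-693*(-66) - 435394) = √(45738 - 435394) = √(-389656) = 2*I*√97414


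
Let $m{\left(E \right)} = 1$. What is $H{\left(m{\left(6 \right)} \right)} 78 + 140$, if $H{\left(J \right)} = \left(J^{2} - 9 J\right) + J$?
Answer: $-406$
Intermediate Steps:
$H{\left(J \right)} = J^{2} - 8 J$
$H{\left(m{\left(6 \right)} \right)} 78 + 140 = 1 \left(-8 + 1\right) 78 + 140 = 1 \left(-7\right) 78 + 140 = \left(-7\right) 78 + 140 = -546 + 140 = -406$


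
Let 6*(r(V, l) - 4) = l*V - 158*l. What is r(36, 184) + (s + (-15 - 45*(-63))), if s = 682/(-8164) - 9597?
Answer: -128759549/12246 ≈ -10514.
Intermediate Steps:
s = -39175295/4082 (s = 682*(-1/8164) - 9597 = -341/4082 - 9597 = -39175295/4082 ≈ -9597.1)
r(V, l) = 4 - 79*l/3 + V*l/6 (r(V, l) = 4 + (l*V - 158*l)/6 = 4 + (V*l - 158*l)/6 = 4 + (-158*l + V*l)/6 = 4 + (-79*l/3 + V*l/6) = 4 - 79*l/3 + V*l/6)
r(36, 184) + (s + (-15 - 45*(-63))) = (4 - 79/3*184 + (⅙)*36*184) + (-39175295/4082 + (-15 - 45*(-63))) = (4 - 14536/3 + 1104) + (-39175295/4082 + (-15 + 2835)) = -11212/3 + (-39175295/4082 + 2820) = -11212/3 - 27664055/4082 = -128759549/12246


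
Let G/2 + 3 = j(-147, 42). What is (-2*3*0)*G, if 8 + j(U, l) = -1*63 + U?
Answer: 0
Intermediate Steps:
j(U, l) = -71 + U (j(U, l) = -8 + (-1*63 + U) = -8 + (-63 + U) = -71 + U)
G = -442 (G = -6 + 2*(-71 - 147) = -6 + 2*(-218) = -6 - 436 = -442)
(-2*3*0)*G = (-2*3*0)*(-442) = -6*0*(-442) = 0*(-442) = 0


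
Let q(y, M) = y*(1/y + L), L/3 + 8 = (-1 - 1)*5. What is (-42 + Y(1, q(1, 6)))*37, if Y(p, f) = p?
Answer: -1517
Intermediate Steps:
L = -54 (L = -24 + 3*((-1 - 1)*5) = -24 + 3*(-2*5) = -24 + 3*(-10) = -24 - 30 = -54)
q(y, M) = y*(-54 + 1/y) (q(y, M) = y*(1/y - 54) = y*(-54 + 1/y))
(-42 + Y(1, q(1, 6)))*37 = (-42 + 1)*37 = -41*37 = -1517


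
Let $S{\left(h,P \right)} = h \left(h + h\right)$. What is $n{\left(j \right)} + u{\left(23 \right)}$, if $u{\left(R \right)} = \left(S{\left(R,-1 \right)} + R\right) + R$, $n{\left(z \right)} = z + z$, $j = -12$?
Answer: $1080$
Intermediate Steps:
$n{\left(z \right)} = 2 z$
$S{\left(h,P \right)} = 2 h^{2}$ ($S{\left(h,P \right)} = h 2 h = 2 h^{2}$)
$u{\left(R \right)} = 2 R + 2 R^{2}$ ($u{\left(R \right)} = \left(2 R^{2} + R\right) + R = \left(R + 2 R^{2}\right) + R = 2 R + 2 R^{2}$)
$n{\left(j \right)} + u{\left(23 \right)} = 2 \left(-12\right) + 2 \cdot 23 \left(1 + 23\right) = -24 + 2 \cdot 23 \cdot 24 = -24 + 1104 = 1080$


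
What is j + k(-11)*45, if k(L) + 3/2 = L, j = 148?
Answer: -829/2 ≈ -414.50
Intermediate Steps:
k(L) = -3/2 + L
j + k(-11)*45 = 148 + (-3/2 - 11)*45 = 148 - 25/2*45 = 148 - 1125/2 = -829/2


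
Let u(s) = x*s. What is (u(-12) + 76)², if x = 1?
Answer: 4096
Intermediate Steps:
u(s) = s (u(s) = 1*s = s)
(u(-12) + 76)² = (-12 + 76)² = 64² = 4096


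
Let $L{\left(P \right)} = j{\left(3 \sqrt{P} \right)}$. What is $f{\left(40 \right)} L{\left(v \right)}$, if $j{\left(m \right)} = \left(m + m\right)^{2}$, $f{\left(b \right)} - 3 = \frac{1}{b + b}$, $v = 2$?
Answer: $\frac{2169}{10} \approx 216.9$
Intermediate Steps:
$f{\left(b \right)} = 3 + \frac{1}{2 b}$ ($f{\left(b \right)} = 3 + \frac{1}{b + b} = 3 + \frac{1}{2 b}$)
$j{\left(m \right)} = 4 m^{2}$ ($j{\left(m \right)} = \left(2 m\right)^{2} = 4 m^{2}$)
$L{\left(P \right)} = 36 P$ ($L{\left(P \right)} = 4 \left(3 \sqrt{P}\right)^{2} = 4 \cdot 9 P = 36 P$)
$f{\left(40 \right)} L{\left(v \right)} = \left(3 + \frac{1}{2 \cdot 40}\right) 36 \cdot 2 = \left(3 + \frac{1}{2} \cdot \frac{1}{40}\right) 72 = \left(3 + \frac{1}{80}\right) 72 = \frac{241}{80} \cdot 72 = \frac{2169}{10}$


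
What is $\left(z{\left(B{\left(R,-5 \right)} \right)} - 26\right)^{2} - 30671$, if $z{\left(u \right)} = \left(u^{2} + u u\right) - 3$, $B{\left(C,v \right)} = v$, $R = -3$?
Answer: $-30230$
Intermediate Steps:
$z{\left(u \right)} = -3 + 2 u^{2}$ ($z{\left(u \right)} = \left(u^{2} + u^{2}\right) - 3 = 2 u^{2} - 3 = -3 + 2 u^{2}$)
$\left(z{\left(B{\left(R,-5 \right)} \right)} - 26\right)^{2} - 30671 = \left(\left(-3 + 2 \left(-5\right)^{2}\right) - 26\right)^{2} - 30671 = \left(\left(-3 + 2 \cdot 25\right) - 26\right)^{2} - 30671 = \left(\left(-3 + 50\right) - 26\right)^{2} - 30671 = \left(47 - 26\right)^{2} - 30671 = 21^{2} - 30671 = 441 - 30671 = -30230$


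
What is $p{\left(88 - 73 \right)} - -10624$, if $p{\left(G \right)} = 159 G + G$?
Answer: $13024$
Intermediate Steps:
$p{\left(G \right)} = 160 G$
$p{\left(88 - 73 \right)} - -10624 = 160 \left(88 - 73\right) - -10624 = 160 \cdot 15 + 10624 = 2400 + 10624 = 13024$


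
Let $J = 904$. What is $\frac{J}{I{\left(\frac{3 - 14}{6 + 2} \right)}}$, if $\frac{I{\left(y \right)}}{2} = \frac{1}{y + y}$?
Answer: $-1243$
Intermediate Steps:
$I{\left(y \right)} = \frac{1}{y}$ ($I{\left(y \right)} = \frac{2}{y + y} = \frac{2}{2 y} = 2 \frac{1}{2 y} = \frac{1}{y}$)
$\frac{J}{I{\left(\frac{3 - 14}{6 + 2} \right)}} = \frac{904}{\frac{1}{\left(3 - 14\right) \frac{1}{6 + 2}}} = \frac{904}{\frac{1}{\left(-11\right) \frac{1}{8}}} = \frac{904}{\frac{1}{- \frac{11}{8}}} = \frac{904}{- \frac{8}{11}} = 904 \left(- \frac{11}{8}\right) = -1243$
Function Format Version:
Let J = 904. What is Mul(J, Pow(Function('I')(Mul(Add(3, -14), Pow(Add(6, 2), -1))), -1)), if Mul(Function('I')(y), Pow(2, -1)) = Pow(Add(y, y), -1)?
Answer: -1243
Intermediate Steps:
Function('I')(y) = Pow(y, -1) (Function('I')(y) = Mul(2, Pow(Add(y, y), -1)) = Mul(2, Pow(Mul(2, y), -1)) = Mul(2, Mul(Rational(1, 2), Pow(y, -1))) = Pow(y, -1))
Mul(J, Pow(Function('I')(Mul(Add(3, -14), Pow(Add(6, 2), -1))), -1)) = Mul(904, Pow(Pow(Mul(Add(3, -14), Pow(Add(6, 2), -1)), -1), -1)) = Mul(904, Pow(Pow(Mul(-11, Pow(8, -1)), -1), -1)) = Mul(904, Pow(Pow(Mul(-11, Rational(1, 8)), -1), -1)) = Mul(904, Pow(Pow(Rational(-11, 8), -1), -1)) = Mul(904, Pow(Rational(-8, 11), -1)) = Mul(904, Rational(-11, 8)) = -1243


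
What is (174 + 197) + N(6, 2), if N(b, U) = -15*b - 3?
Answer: 278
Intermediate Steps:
N(b, U) = -3 - 15*b
(174 + 197) + N(6, 2) = (174 + 197) + (-3 - 15*6) = 371 + (-3 - 90) = 371 - 93 = 278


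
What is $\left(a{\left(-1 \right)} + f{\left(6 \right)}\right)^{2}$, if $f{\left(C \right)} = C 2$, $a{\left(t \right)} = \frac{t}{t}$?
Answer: $169$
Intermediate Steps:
$a{\left(t \right)} = 1$
$f{\left(C \right)} = 2 C$
$\left(a{\left(-1 \right)} + f{\left(6 \right)}\right)^{2} = \left(1 + 2 \cdot 6\right)^{2} = \left(1 + 12\right)^{2} = 13^{2} = 169$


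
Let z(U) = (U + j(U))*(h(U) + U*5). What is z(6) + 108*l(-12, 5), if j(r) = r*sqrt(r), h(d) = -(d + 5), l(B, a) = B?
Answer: -1182 + 114*sqrt(6) ≈ -902.76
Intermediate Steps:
h(d) = -5 - d (h(d) = -(5 + d) = -5 - d)
j(r) = r**(3/2)
z(U) = (-5 + 4*U)*(U + U**(3/2)) (z(U) = (U + U**(3/2))*((-5 - U) + U*5) = (U + U**(3/2))*((-5 - U) + 5*U) = (U + U**(3/2))*(-5 + 4*U) = (-5 + 4*U)*(U + U**(3/2)))
z(6) + 108*l(-12, 5) = (-5*6 - 30*sqrt(6) + 4*6**2 + 4*6**(5/2)) + 108*(-12) = (-30 - 30*sqrt(6) + 4*36 + 4*(36*sqrt(6))) - 1296 = (-30 - 30*sqrt(6) + 144 + 144*sqrt(6)) - 1296 = (114 + 114*sqrt(6)) - 1296 = -1182 + 114*sqrt(6)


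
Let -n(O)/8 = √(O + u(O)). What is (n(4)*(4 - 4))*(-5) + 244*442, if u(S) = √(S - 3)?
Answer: 107848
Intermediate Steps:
u(S) = √(-3 + S)
n(O) = -8*√(O + √(-3 + O))
(n(4)*(4 - 4))*(-5) + 244*442 = ((-8*√(4 + √(-3 + 4)))*(4 - 4))*(-5) + 244*442 = (-8*√(4 + √1)*0)*(-5) + 107848 = (-8*√(4 + 1)*0)*(-5) + 107848 = (-8*√5*0)*(-5) + 107848 = 0*(-5) + 107848 = 0 + 107848 = 107848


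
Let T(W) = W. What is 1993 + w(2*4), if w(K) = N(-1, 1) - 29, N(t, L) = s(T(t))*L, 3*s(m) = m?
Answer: 5891/3 ≈ 1963.7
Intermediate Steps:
s(m) = m/3
N(t, L) = L*t/3 (N(t, L) = (t/3)*L = L*t/3)
w(K) = -88/3 (w(K) = (⅓)*1*(-1) - 29 = -⅓ - 29 = -88/3)
1993 + w(2*4) = 1993 - 88/3 = 5891/3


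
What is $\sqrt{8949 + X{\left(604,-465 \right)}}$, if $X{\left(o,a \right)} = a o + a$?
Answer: $6 i \sqrt{7566} \approx 521.9 i$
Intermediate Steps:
$X{\left(o,a \right)} = a + a o$
$\sqrt{8949 + X{\left(604,-465 \right)}} = \sqrt{8949 - 465 \left(1 + 604\right)} = \sqrt{8949 - 281325} = \sqrt{-272376} = 6 i \sqrt{7566}$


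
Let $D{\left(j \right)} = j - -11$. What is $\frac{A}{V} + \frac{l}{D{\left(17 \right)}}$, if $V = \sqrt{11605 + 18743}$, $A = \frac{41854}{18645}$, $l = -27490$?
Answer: $- \frac{13745}{14} + \frac{20927 \sqrt{843}}{47153205} \approx -981.77$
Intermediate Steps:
$D{\left(j \right)} = 11 + j$ ($D{\left(j \right)} = j + 11 = 11 + j$)
$A = \frac{41854}{18645}$ ($A = 41854 \cdot \frac{1}{18645} = \frac{41854}{18645} \approx 2.2448$)
$V = 6 \sqrt{843}$ ($V = \sqrt{30348} = 6 \sqrt{843} \approx 174.21$)
$\frac{A}{V} + \frac{l}{D{\left(17 \right)}} = \frac{41854}{18645 \cdot 6 \sqrt{843}} - \frac{27490}{11 + 17} = \frac{41854 \frac{\sqrt{843}}{5058}}{18645} - \frac{27490}{28} = \frac{20927 \sqrt{843}}{47153205} - \frac{13745}{14} = - \frac{13745}{14} + \frac{20927 \sqrt{843}}{47153205}$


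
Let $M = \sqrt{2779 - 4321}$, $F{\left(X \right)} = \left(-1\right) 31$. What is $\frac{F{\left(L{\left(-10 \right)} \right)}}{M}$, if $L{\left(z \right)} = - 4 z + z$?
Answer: $\frac{31 i \sqrt{1542}}{1542} \approx 0.78944 i$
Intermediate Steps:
$L{\left(z \right)} = - 3 z$
$F{\left(X \right)} = -31$
$M = i \sqrt{1542}$ ($M = \sqrt{-1542} = i \sqrt{1542} \approx 39.268 i$)
$\frac{F{\left(L{\left(-10 \right)} \right)}}{M} = - \frac{31}{i \sqrt{1542}} = - 31 \left(- \frac{i \sqrt{1542}}{1542}\right) = \frac{31 i \sqrt{1542}}{1542}$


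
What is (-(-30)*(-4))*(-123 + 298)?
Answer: -21000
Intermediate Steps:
(-(-30)*(-4))*(-123 + 298) = -6*20*175 = -120*175 = -21000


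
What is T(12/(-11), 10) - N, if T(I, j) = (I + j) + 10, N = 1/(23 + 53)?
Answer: 15797/836 ≈ 18.896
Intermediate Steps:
N = 1/76 ≈ 0.013158
T(I, j) = 10 + I + j
T(12/(-11), 10) - N = (10 + 12/(-11) + 10) - 1*1/76 = (10 + 12*(-1/11) + 10) - 1/76 = (10 - 12/11 + 10) - 1/76 = 208/11 - 1/76 = 15797/836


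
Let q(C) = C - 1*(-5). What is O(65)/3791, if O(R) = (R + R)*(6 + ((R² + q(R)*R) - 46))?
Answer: 1135550/3791 ≈ 299.54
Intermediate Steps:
q(C) = 5 + C (q(C) = C + 5 = 5 + C)
O(R) = 2*R*(-40 + R² + R*(5 + R)) (O(R) = (R + R)*(6 + ((R² + (5 + R)*R) - 46)) = (2*R)*(6 + ((R² + R*(5 + R)) - 46)) = (2*R)*(6 + (-46 + R² + R*(5 + R))) = (2*R)*(-40 + R² + R*(5 + R)) = 2*R*(-40 + R² + R*(5 + R)))
O(65)/3791 = (2*65*(-40 + 65² + 65*(5 + 65)))/3791 = (2*65*(-40 + 4225 + 65*70))*(1/3791) = (2*65*(-40 + 4225 + 4550))*(1/3791) = (2*65*8735)*(1/3791) = 1135550*(1/3791) = 1135550/3791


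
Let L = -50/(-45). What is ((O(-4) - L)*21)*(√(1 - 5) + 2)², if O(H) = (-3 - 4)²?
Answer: 24136*I/3 ≈ 8045.3*I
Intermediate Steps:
O(H) = 49 (O(H) = (-7)² = 49)
L = 10/9 (L = -50*(-1/45) = 10/9 ≈ 1.1111)
((O(-4) - L)*21)*(√(1 - 5) + 2)² = ((49 - 1*10/9)*21)*(√(1 - 5) + 2)² = ((49 - 10/9)*21)*(√(-4) + 2)² = ((431/9)*21)*(2*I + 2)² = 3017*(2 + 2*I)²/3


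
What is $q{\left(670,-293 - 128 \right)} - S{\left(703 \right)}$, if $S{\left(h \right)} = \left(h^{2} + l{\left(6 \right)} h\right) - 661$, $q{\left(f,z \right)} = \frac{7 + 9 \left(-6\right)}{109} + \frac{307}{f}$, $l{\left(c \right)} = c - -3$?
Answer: $- \frac{36505869277}{73030} \approx -4.9988 \cdot 10^{5}$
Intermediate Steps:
$l{\left(c \right)} = 3 + c$ ($l{\left(c \right)} = c + 3 = 3 + c$)
$q{\left(f,z \right)} = - \frac{47}{109} + \frac{307}{f}$ ($q{\left(f,z \right)} = \left(7 - 54\right) \frac{1}{109} + \frac{307}{f} = \left(-47\right) \frac{1}{109} + \frac{307}{f} = - \frac{47}{109} + \frac{307}{f}$)
$S{\left(h \right)} = -661 + h^{2} + 9 h$ ($S{\left(h \right)} = \left(h^{2} + \left(3 + 6\right) h\right) - 661 = \left(h^{2} + 9 h\right) - 661 = -661 + h^{2} + 9 h$)
$q{\left(670,-293 - 128 \right)} - S{\left(703 \right)} = \left(- \frac{47}{109} + \frac{307}{670}\right) - \left(-661 + 703^{2} + 9 \cdot 703\right) = \left(- \frac{47}{109} + 307 \cdot \frac{1}{670}\right) - \left(-661 + 494209 + 6327\right) = \left(- \frac{47}{109} + \frac{307}{670}\right) - 499875 = \frac{1973}{73030} - 499875 = - \frac{36505869277}{73030}$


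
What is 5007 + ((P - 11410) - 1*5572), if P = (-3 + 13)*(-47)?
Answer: -12445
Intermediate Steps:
P = -470 (P = 10*(-47) = -470)
5007 + ((P - 11410) - 1*5572) = 5007 + ((-470 - 11410) - 1*5572) = 5007 + (-11880 - 5572) = 5007 - 17452 = -12445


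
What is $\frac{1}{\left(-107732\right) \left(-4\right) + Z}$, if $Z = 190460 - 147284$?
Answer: $\frac{1}{474104} \approx 2.1092 \cdot 10^{-6}$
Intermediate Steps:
$Z = 43176$
$\frac{1}{\left(-107732\right) \left(-4\right) + Z} = \frac{1}{\left(-107732\right) \left(-4\right) + 43176} = \frac{1}{430928 + 43176} = \frac{1}{474104}$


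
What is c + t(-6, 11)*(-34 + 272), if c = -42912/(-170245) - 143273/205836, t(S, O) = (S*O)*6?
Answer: -3302705794112813/35042549820 ≈ -94249.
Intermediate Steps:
t(S, O) = 6*O*S (t(S, O) = (O*S)*6 = 6*O*S)
c = -15558677453/35042549820 (c = -42912*(-1/170245) - 143273*1/205836 = 42912/170245 - 143273/205836 = -15558677453/35042549820 ≈ -0.44399)
c + t(-6, 11)*(-34 + 272) = -15558677453/35042549820 + (6*11*(-6))*(-34 + 272) = -15558677453/35042549820 - 396*238 = -15558677453/35042549820 - 94248 = -3302705794112813/35042549820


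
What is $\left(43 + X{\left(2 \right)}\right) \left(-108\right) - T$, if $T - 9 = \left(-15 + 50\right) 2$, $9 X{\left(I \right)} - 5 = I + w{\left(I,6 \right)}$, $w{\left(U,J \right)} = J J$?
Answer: $-5239$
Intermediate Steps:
$w{\left(U,J \right)} = J^{2}$
$X{\left(I \right)} = \frac{41}{9} + \frac{I}{9}$ ($X{\left(I \right)} = \frac{5}{9} + \frac{I + 6^{2}}{9} = \frac{5}{9} + \frac{I + 36}{9} = \frac{5}{9} + \frac{36 + I}{9} = \frac{5}{9} + \left(4 + \frac{I}{9}\right) = \frac{41}{9} + \frac{I}{9}$)
$T = 79$ ($T = 9 + \left(-15 + 50\right) 2 = 9 + 35 \cdot 2 = 9 + 70 = 79$)
$\left(43 + X{\left(2 \right)}\right) \left(-108\right) - T = \left(43 + \left(\frac{41}{9} + \frac{1}{9} \cdot 2\right)\right) \left(-108\right) - 79 = \left(43 + \left(\frac{41}{9} + \frac{2}{9}\right)\right) \left(-108\right) - 79 = \left(43 + \frac{43}{9}\right) \left(-108\right) - 79 = \frac{430}{9} \left(-108\right) - 79 = -5160 - 79 = -5239$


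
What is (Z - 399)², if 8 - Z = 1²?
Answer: 153664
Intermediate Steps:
Z = 7 (Z = 8 - 1*1² = 8 - 1*1 = 8 - 1 = 7)
(Z - 399)² = (7 - 399)² = (-392)² = 153664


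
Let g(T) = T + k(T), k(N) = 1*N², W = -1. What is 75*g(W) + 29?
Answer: 29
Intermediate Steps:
k(N) = N²
g(T) = T + T²
75*g(W) + 29 = 75*(-(1 - 1)) + 29 = 75*(-1*0) + 29 = 75*0 + 29 = 0 + 29 = 29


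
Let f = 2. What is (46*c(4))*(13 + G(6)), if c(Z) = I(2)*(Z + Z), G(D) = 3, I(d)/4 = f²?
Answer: 94208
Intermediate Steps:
I(d) = 16 (I(d) = 4*2² = 4*4 = 16)
c(Z) = 32*Z (c(Z) = 16*(Z + Z) = 16*(2*Z) = 32*Z)
(46*c(4))*(13 + G(6)) = (46*(32*4))*(13 + 3) = (46*128)*16 = 5888*16 = 94208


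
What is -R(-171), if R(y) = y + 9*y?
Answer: 1710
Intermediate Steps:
R(y) = 10*y
-R(-171) = -10*(-171) = -1*(-1710) = 1710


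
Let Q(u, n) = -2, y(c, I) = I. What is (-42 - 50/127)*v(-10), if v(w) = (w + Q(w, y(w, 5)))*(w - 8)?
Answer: -1162944/127 ≈ -9157.0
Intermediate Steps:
v(w) = (-8 + w)*(-2 + w) (v(w) = (w - 2)*(w - 8) = (-2 + w)*(-8 + w) = (-8 + w)*(-2 + w))
(-42 - 50/127)*v(-10) = (-42 - 50/127)*(16 + (-10)² - 10*(-10)) = (-42 - 50*1/127)*(16 + 100 + 100) = (-42 - 50/127)*216 = -5384/127*216 = -1162944/127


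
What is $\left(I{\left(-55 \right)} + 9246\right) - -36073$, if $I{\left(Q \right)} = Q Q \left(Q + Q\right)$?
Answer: $-287431$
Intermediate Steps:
$I{\left(Q \right)} = 2 Q^{3}$ ($I{\left(Q \right)} = Q^{2} \cdot 2 Q = 2 Q^{3}$)
$\left(I{\left(-55 \right)} + 9246\right) - -36073 = \left(2 \left(-55\right)^{3} + 9246\right) - -36073 = \left(2 \left(-166375\right) + 9246\right) + 36073 = \left(-332750 + 9246\right) + 36073 = -323504 + 36073 = -287431$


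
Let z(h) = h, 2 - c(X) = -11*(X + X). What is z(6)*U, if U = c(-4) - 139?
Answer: -1350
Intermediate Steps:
c(X) = 2 + 22*X (c(X) = 2 - (-11)*(X + X) = 2 - (-11)*2*X = 2 - (-22)*X = 2 + 22*X)
U = -225 (U = (2 + 22*(-4)) - 139 = (2 - 88) - 139 = -86 - 139 = -225)
z(6)*U = 6*(-225) = -1350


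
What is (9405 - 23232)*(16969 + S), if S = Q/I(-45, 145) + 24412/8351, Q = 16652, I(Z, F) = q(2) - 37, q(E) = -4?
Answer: -78426369551013/342391 ≈ -2.2905e+8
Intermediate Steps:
I(Z, F) = -41 (I(Z, F) = -4 - 37 = -41)
S = -138059960/342391 (S = 16652/(-41) + 24412/8351 = 16652*(-1/41) + 24412*(1/8351) = -16652/41 + 24412/8351 = -138059960/342391 ≈ -403.22)
(9405 - 23232)*(16969 + S) = (9405 - 23232)*(16969 - 138059960/342391) = -13827*5671972919/342391 = -78426369551013/342391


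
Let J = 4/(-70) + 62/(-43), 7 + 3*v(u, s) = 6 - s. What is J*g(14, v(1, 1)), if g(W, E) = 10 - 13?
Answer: 6768/1505 ≈ 4.4970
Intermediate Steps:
v(u, s) = -⅓ - s/3 (v(u, s) = -7/3 + (6 - s)/3 = -7/3 + (2 - s/3) = -⅓ - s/3)
g(W, E) = -3
J = -2256/1505 (J = 4*(-1/70) + 62*(-1/43) = -2/35 - 62/43 = -2256/1505 ≈ -1.4990)
J*g(14, v(1, 1)) = -2256/1505*(-3) = 6768/1505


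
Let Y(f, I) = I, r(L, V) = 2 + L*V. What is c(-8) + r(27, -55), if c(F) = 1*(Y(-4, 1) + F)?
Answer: -1490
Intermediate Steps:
c(F) = 1 + F (c(F) = 1*(1 + F) = 1 + F)
c(-8) + r(27, -55) = (1 - 8) + (2 + 27*(-55)) = -7 + (2 - 1485) = -7 - 1483 = -1490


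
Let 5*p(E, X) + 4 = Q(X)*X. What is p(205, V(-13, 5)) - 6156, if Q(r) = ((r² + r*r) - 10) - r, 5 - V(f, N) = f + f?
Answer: 27527/5 ≈ 5505.4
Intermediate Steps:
V(f, N) = 5 - 2*f (V(f, N) = 5 - (f + f) = 5 - 2*f)
Q(r) = -10 - r + 2*r² (Q(r) = ((r² + r²) - 10) - r = (2*r² - 10) - r = (-10 + 2*r²) - r = -10 - r + 2*r²)
p(E, X) = -⅘ + X*(-10 - X + 2*X²)/5 (p(E, X) = -⅘ + ((-10 - X + 2*X²)*X)/5 = -⅘ + (X*(-10 - X + 2*X²))/5 = -⅘ + X*(-10 - X + 2*X²)/5)
p(205, V(-13, 5)) - 6156 = (-⅘ - (5 - 2*(-13))*(10 + (5 - 2*(-13)) - 2*(5 - 2*(-13))²)/5) - 6156 = (-⅘ - (5 + 26)*(10 + (5 + 26) - 2*(5 + 26)²)/5) - 6156 = (-⅘ - ⅕*31*(10 + 31 - 2*31²)) - 6156 = (-⅘ - ⅕*31*(10 + 31 - 2*961)) - 6156 = (-⅘ - ⅕*31*(10 + 31 - 1922)) - 6156 = (-⅘ - ⅕*31*(-1881)) - 6156 = (-⅘ + 58311/5) - 6156 = 58307/5 - 6156 = 27527/5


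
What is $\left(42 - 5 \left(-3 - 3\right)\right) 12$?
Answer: $864$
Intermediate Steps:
$\left(42 - 5 \left(-3 - 3\right)\right) 12 = \left(42 - -30\right) 12 = \left(42 + 30\right) 12 = 72 \cdot 12 = 864$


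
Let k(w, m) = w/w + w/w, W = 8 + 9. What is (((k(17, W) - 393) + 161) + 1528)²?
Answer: 1684804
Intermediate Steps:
W = 17
k(w, m) = 2 (k(w, m) = 1 + 1 = 2)
(((k(17, W) - 393) + 161) + 1528)² = (((2 - 393) + 161) + 1528)² = ((-391 + 161) + 1528)² = (-230 + 1528)² = 1298² = 1684804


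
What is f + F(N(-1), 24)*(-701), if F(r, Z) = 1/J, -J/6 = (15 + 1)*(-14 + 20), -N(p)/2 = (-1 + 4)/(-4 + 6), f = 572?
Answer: 330173/576 ≈ 573.22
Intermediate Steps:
N(p) = -3 (N(p) = -2*(-1 + 4)/(-4 + 6) = -6/2 = -2*3/2 = -3)
J = -576 (J = -6*(15 + 1)*(-14 + 20) = -96*6 = -6*96 = -576)
F(r, Z) = -1/576 (F(r, Z) = 1/(-576) = -1/576)
f + F(N(-1), 24)*(-701) = 572 - 1/576*(-701) = 572 + 701/576 = 330173/576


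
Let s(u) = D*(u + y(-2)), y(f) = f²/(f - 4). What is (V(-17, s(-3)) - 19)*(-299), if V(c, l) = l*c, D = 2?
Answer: -94783/3 ≈ -31594.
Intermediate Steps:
y(f) = f²/(-4 + f)
s(u) = -4/3 + 2*u (s(u) = 2*(u + (-2)²/(-4 - 2)) = 2*(u + 4/(-6)) = 2*(u + 4*(-⅙)) = 2*(u - ⅔) = 2*(-⅔ + u) = -4/3 + 2*u)
V(c, l) = c*l
(V(-17, s(-3)) - 19)*(-299) = (-17*(-4/3 + 2*(-3)) - 19)*(-299) = (-17*(-4/3 - 6) - 19)*(-299) = (-17*(-22/3) - 19)*(-299) = (374/3 - 19)*(-299) = (317/3)*(-299) = -94783/3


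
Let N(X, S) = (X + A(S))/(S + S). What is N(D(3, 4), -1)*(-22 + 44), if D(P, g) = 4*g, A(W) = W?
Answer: -165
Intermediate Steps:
N(X, S) = (S + X)/(2*S) (N(X, S) = (X + S)/(S + S) = (S + X)/((2*S)) = (S + X)*(1/(2*S)) = (S + X)/(2*S))
N(D(3, 4), -1)*(-22 + 44) = ((½)*(-1 + 4*4)/(-1))*(-22 + 44) = ((½)*(-1)*(-1 + 16))*22 = ((½)*(-1)*15)*22 = -15/2*22 = -165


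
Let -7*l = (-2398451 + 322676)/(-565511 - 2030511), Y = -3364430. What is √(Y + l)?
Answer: I*√6574119954391582670/1397858 ≈ 1834.2*I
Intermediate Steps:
l = -159675/1397858 (l = -(-2398451 + 322676)/(7*(-565511 - 2030511)) = -(-2075775)/(7*(-2596022)) = -(-2075775)*(-1)/(7*2596022) = -⅐*159675/199694 = -159675/1397858 ≈ -0.11423)
√(Y + l) = √(-3364430 - 159675/1397858) = √(-4702995550615/1397858) = I*√6574119954391582670/1397858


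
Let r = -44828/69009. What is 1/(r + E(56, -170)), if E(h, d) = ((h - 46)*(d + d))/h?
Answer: -483063/29642621 ≈ -0.016296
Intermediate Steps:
r = -44828/69009 (r = -44828*1/69009 = -44828/69009 ≈ -0.64960)
E(h, d) = 2*d*(-46 + h)/h (E(h, d) = ((-46 + h)*(2*d))/h = (2*d*(-46 + h))/h = 2*d*(-46 + h)/h)
1/(r + E(56, -170)) = 1/(-44828/69009 + 2*(-170)*(-46 + 56)/56) = 1/(-44828/69009 + 2*(-170)*(1/56)*10) = 1/(-44828/69009 - 425/7) = 1/(-29642621/483063) = -483063/29642621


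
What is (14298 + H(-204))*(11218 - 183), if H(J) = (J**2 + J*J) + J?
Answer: 1073992410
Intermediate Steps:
H(J) = J + 2*J**2 (H(J) = (J**2 + J**2) + J = 2*J**2 + J = J + 2*J**2)
(14298 + H(-204))*(11218 - 183) = (14298 - 204*(1 + 2*(-204)))*(11218 - 183) = (14298 - 204*(1 - 408))*11035 = (14298 - 204*(-407))*11035 = (14298 + 83028)*11035 = 97326*11035 = 1073992410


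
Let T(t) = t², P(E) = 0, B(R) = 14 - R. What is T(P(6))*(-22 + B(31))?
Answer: 0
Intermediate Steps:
T(P(6))*(-22 + B(31)) = 0²*(-22 + (14 - 1*31)) = 0*(-22 + (14 - 31)) = 0*(-22 - 17) = 0*(-39) = 0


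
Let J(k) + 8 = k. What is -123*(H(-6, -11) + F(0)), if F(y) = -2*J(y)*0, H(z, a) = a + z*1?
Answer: 2091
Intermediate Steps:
J(k) = -8 + k
H(z, a) = a + z
F(y) = 0 (F(y) = -2*(-8 + y)*0 = (16 - 2*y)*0 = 0)
-123*(H(-6, -11) + F(0)) = -123*((-11 - 6) + 0) = -123*(-17 + 0) = -123*(-17) = 2091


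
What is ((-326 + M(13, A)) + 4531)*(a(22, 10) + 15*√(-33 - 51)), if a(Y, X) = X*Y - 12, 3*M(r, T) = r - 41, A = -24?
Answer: 2618096/3 + 125870*I*√21 ≈ 8.727e+5 + 5.7681e+5*I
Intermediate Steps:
M(r, T) = -41/3 + r/3 (M(r, T) = (r - 41)/3 = (-41 + r)/3 = -41/3 + r/3)
a(Y, X) = -12 + X*Y
((-326 + M(13, A)) + 4531)*(a(22, 10) + 15*√(-33 - 51)) = ((-326 + (-41/3 + (⅓)*13)) + 4531)*((-12 + 10*22) + 15*√(-33 - 51)) = ((-326 + (-41/3 + 13/3)) + 4531)*((-12 + 220) + 15*√(-84)) = ((-326 - 28/3) + 4531)*(208 + 15*(2*I*√21)) = (-1006/3 + 4531)*(208 + 30*I*√21) = 12587*(208 + 30*I*√21)/3 = 2618096/3 + 125870*I*√21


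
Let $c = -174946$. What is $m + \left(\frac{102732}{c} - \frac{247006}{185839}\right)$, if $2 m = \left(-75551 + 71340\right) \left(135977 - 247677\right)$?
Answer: $\frac{3823132032107882538}{16255894847} \approx 2.3518 \cdot 10^{8}$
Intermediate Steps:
$m = 235184350$ ($m = \frac{\left(-75551 + 71340\right) \left(135977 - 247677\right)}{2} = \frac{\left(-4211\right) \left(-111700\right)}{2} = \frac{1}{2} \cdot 470368700 = 235184350$)
$m + \left(\frac{102732}{c} - \frac{247006}{185839}\right) = 235184350 + \left(\frac{102732}{-174946} - \frac{247006}{185839}\right) = 235184350 + \left(102732 \left(- \frac{1}{174946}\right) - \frac{247006}{185839}\right) = 235184350 - \frac{31152161912}{16255894847} = \frac{3823132032107882538}{16255894847}$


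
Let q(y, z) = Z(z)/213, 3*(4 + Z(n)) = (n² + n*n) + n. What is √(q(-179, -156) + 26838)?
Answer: √1221057006/213 ≈ 164.05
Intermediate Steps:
Z(n) = -4 + n/3 + 2*n²/3 (Z(n) = -4 + ((n² + n*n) + n)/3 = -4 + ((n² + n²) + n)/3 = -4 + (2*n² + n)/3 = -4 + (n + 2*n²)/3 = -4 + (n/3 + 2*n²/3) = -4 + n/3 + 2*n²/3)
q(y, z) = -4/213 + z/639 + 2*z²/639 (q(y, z) = (-4 + z/3 + 2*z²/3)/213 = (-4 + z/3 + 2*z²/3)*(1/213) = -4/213 + z/639 + 2*z²/639)
√(q(-179, -156) + 26838) = √((-4/213 + (1/639)*(-156) + (2/639)*(-156)²) + 26838) = √((-4/213 - 52/213 + (2/639)*24336) + 26838) = √((-4/213 - 52/213 + 5408/71) + 26838) = √(16168/213 + 26838) = √(5732662/213) = √1221057006/213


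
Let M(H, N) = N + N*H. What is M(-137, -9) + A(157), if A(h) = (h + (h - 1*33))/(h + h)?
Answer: 384617/314 ≈ 1224.9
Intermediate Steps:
A(h) = (-33 + 2*h)/(2*h) (A(h) = (h + (h - 33))/((2*h)) = (h + (-33 + h))*(1/(2*h)) = (-33 + 2*h)*(1/(2*h)) = (-33 + 2*h)/(2*h))
M(H, N) = N + H*N
M(-137, -9) + A(157) = -9*(1 - 137) + (-33/2 + 157)/157 = -9*(-136) + (1/157)*(281/2) = 1224 + 281/314 = 384617/314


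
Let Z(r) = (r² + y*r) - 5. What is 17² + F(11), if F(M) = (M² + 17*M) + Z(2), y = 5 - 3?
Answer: 600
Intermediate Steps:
y = 2
Z(r) = -5 + r² + 2*r (Z(r) = (r² + 2*r) - 5 = -5 + r² + 2*r)
F(M) = 3 + M² + 17*M (F(M) = (M² + 17*M) + (-5 + 2² + 2*2) = (M² + 17*M) + (-5 + 4 + 4) = (M² + 17*M) + 3 = 3 + M² + 17*M)
17² + F(11) = 17² + (3 + 11² + 17*11) = 289 + (3 + 121 + 187) = 289 + 311 = 600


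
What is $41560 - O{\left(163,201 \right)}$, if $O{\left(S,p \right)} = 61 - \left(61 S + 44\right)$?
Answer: $51486$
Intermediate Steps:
$O{\left(S,p \right)} = 17 - 61 S$ ($O{\left(S,p \right)} = 61 - \left(44 + 61 S\right) = 17 - 61 S$)
$41560 - O{\left(163,201 \right)} = 41560 - \left(17 - 9943\right) = 41560 - -9926 = 41560 + 9926 = 51486$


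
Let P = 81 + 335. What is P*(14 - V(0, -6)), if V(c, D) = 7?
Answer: 2912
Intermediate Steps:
P = 416
P*(14 - V(0, -6)) = 416*(14 - 1*7) = 416*(14 - 7) = 416*7 = 2912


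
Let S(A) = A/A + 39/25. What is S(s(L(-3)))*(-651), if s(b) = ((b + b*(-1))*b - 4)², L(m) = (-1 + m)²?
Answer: -41664/25 ≈ -1666.6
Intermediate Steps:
s(b) = 16 (s(b) = ((b - b)*b - 4)² = (0*b - 4)² = (0 - 4)² = (-4)² = 16)
S(A) = 64/25 (S(A) = 1 + 39*(1/25) = 1 + 39/25 = 64/25)
S(s(L(-3)))*(-651) = (64/25)*(-651) = -41664/25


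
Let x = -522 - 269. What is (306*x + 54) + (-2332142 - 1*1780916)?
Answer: -4355050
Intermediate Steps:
x = -791
(306*x + 54) + (-2332142 - 1*1780916) = (306*(-791) + 54) + (-2332142 - 1*1780916) = (-242046 + 54) + (-2332142 - 1780916) = -241992 - 4113058 = -4355050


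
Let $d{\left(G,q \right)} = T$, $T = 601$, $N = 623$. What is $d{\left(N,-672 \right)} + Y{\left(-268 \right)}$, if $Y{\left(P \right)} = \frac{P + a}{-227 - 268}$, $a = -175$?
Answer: $\frac{297938}{495} \approx 601.89$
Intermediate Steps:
$d{\left(G,q \right)} = 601$
$Y{\left(P \right)} = \frac{35}{99} - \frac{P}{495}$ ($Y{\left(P \right)} = \frac{P - 175}{-227 - 268} = \frac{-175 + P}{-495} = \left(-175 + P\right) \left(- \frac{1}{495}\right) = \frac{35}{99} - \frac{P}{495}$)
$d{\left(N,-672 \right)} + Y{\left(-268 \right)} = 601 + \left(\frac{35}{99} - - \frac{268}{495}\right) = 601 + \left(\frac{35}{99} + \frac{268}{495}\right) = 601 + \frac{443}{495} = \frac{297938}{495}$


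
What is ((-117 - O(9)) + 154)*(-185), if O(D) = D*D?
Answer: 8140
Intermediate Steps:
O(D) = D**2
((-117 - O(9)) + 154)*(-185) = ((-117 - 1*9**2) + 154)*(-185) = ((-117 - 1*81) + 154)*(-185) = ((-117 - 81) + 154)*(-185) = (-198 + 154)*(-185) = -44*(-185) = 8140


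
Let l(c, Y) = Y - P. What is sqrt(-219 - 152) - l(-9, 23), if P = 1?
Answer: -22 + I*sqrt(371) ≈ -22.0 + 19.261*I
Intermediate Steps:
l(c, Y) = -1 + Y (l(c, Y) = Y - 1*1 = Y - 1 = -1 + Y)
sqrt(-219 - 152) - l(-9, 23) = sqrt(-219 - 152) - (-1 + 23) = sqrt(-371) - 1*22 = I*sqrt(371) - 22 = -22 + I*sqrt(371)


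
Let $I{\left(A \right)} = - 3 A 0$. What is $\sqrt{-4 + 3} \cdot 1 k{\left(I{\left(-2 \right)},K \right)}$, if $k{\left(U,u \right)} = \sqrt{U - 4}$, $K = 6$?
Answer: $-2$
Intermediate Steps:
$I{\left(A \right)} = 0$
$k{\left(U,u \right)} = \sqrt{-4 + U}$
$\sqrt{-4 + 3} \cdot 1 k{\left(I{\left(-2 \right)},K \right)} = \sqrt{-4 + 3} \cdot 1 \sqrt{-4 + 0} = \sqrt{-1} \cdot 1 \sqrt{-4} = i 1 \cdot 2 i = i 2 i = -2$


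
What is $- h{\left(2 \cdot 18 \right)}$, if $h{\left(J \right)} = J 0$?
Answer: $0$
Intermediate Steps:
$h{\left(J \right)} = 0$
$- h{\left(2 \cdot 18 \right)} = \left(-1\right) 0 = 0$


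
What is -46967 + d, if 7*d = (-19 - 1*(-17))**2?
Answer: -328765/7 ≈ -46966.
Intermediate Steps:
d = 4/7 (d = (-19 - 1*(-17))**2/7 = (-19 + 17)**2/7 = (1/7)*(-2)**2 = (1/7)*4 = 4/7 ≈ 0.57143)
-46967 + d = -46967 + 4/7 = -328765/7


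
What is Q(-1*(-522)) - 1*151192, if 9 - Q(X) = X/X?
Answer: -151184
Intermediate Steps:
Q(X) = 8 (Q(X) = 9 - X/X = 9 - 1*1 = 9 - 1 = 8)
Q(-1*(-522)) - 1*151192 = 8 - 1*151192 = 8 - 151192 = -151184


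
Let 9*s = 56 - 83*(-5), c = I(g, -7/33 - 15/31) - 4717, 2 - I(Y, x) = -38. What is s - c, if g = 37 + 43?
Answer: 14188/3 ≈ 4729.3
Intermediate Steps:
g = 80
I(Y, x) = 40 (I(Y, x) = 2 - 1*(-38) = 2 + 38 = 40)
c = -4677 (c = 40 - 4717 = -4677)
s = 157/3 (s = (56 - 83*(-5))/9 = (56 + 415)/9 = (⅑)*471 = 157/3 ≈ 52.333)
s - c = 157/3 - 1*(-4677) = 157/3 + 4677 = 14188/3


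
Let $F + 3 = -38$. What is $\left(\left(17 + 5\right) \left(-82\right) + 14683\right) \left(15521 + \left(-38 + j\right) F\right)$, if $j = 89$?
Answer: $172964970$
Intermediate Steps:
$F = -41$ ($F = -3 - 38 = -41$)
$\left(\left(17 + 5\right) \left(-82\right) + 14683\right) \left(15521 + \left(-38 + j\right) F\right) = \left(\left(17 + 5\right) \left(-82\right) + 14683\right) \left(15521 + \left(-38 + 89\right) \left(-41\right)\right) = \left(22 \left(-82\right) + 14683\right) \left(15521 + 51 \left(-41\right)\right) = \left(-1804 + 14683\right) \left(15521 - 2091\right) = 12879 \cdot 13430 = 172964970$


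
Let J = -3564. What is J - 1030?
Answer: -4594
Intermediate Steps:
J - 1030 = -3564 - 1030 = -4594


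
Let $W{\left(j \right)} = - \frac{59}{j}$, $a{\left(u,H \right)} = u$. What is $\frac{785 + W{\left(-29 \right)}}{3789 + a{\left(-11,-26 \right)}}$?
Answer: $\frac{11412}{54781} \approx 0.20832$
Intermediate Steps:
$\frac{785 + W{\left(-29 \right)}}{3789 + a{\left(-11,-26 \right)}} = \frac{785 - \frac{59}{-29}}{3789 - 11} = \frac{785 - - \frac{59}{29}}{3778} = \left(785 + \frac{59}{29}\right) \frac{1}{3778} = \frac{22824}{29} \cdot \frac{1}{3778} = \frac{11412}{54781}$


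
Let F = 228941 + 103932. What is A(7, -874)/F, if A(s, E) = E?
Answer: -874/332873 ≈ -0.0026256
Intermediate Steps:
F = 332873
A(7, -874)/F = -874/332873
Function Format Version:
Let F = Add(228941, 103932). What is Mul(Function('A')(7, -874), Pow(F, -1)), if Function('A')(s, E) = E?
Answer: Rational(-874, 332873) ≈ -0.0026256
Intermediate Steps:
F = 332873
Mul(Function('A')(7, -874), Pow(F, -1)) = Mul(-874, Pow(332873, -1)) = Mul(-874, Rational(1, 332873)) = Rational(-874, 332873)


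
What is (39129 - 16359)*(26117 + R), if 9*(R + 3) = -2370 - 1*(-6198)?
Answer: 604300620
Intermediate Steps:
R = 1267/3 (R = -3 + (-2370 - 1*(-6198))/9 = -3 + (-2370 + 6198)/9 = -3 + (⅑)*3828 = -3 + 1276/3 = 1267/3 ≈ 422.33)
(39129 - 16359)*(26117 + R) = (39129 - 16359)*(26117 + 1267/3) = 22770*(79618/3) = 604300620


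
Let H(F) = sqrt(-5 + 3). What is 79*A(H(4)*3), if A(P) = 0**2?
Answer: 0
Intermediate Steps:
H(F) = I*sqrt(2) (H(F) = sqrt(-2) = I*sqrt(2))
A(P) = 0
79*A(H(4)*3) = 79*0 = 0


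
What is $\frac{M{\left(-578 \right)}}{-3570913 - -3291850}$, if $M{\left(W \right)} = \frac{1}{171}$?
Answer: $- \frac{1}{47719773} \approx -2.0956 \cdot 10^{-8}$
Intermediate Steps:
$M{\left(W \right)} = \frac{1}{171}$
$\frac{M{\left(-578 \right)}}{-3570913 - -3291850} = \frac{1}{171 \left(-3570913 - -3291850\right)} = \frac{1}{171 \left(-3570913 + 3291850\right)} = \frac{1}{171 \left(-279063\right)} = \frac{1}{171} \left(- \frac{1}{279063}\right) = - \frac{1}{47719773}$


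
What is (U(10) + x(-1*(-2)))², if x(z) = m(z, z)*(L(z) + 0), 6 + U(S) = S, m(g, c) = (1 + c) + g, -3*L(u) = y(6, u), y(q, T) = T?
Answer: 4/9 ≈ 0.44444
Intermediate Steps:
L(u) = -u/3
m(g, c) = 1 + c + g
U(S) = -6 + S
x(z) = -z*(1 + 2*z)/3 (x(z) = (1 + z + z)*(-z/3 + 0) = (1 + 2*z)*(-z/3) = -z*(1 + 2*z)/3)
(U(10) + x(-1*(-2)))² = ((-6 + 10) - (-1*(-2))*(1 + 2*(-1*(-2)))/3)² = (4 - ⅓*2*(1 + 2*2))² = (4 - ⅓*2*(1 + 4))² = (4 - ⅓*2*5)² = (4 - 10/3)² = (⅔)² = 4/9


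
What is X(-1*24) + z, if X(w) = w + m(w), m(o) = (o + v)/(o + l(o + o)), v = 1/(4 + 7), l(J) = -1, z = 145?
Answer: 33538/275 ≈ 121.96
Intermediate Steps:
v = 1/11 ≈ 0.090909
m(o) = (1/11 + o)/(-1 + o) (m(o) = (o + 1/11)/(o - 1) = (1/11 + o)/(-1 + o))
X(w) = w + (1/11 + w)/(-1 + w)
X(-1*24) + z = (1/11 + (-1*24)**2)/(-1 - 1*24) + 145 = (1/11 + (-24)**2)/(-1 - 24) + 145 = (1/11 + 576)/(-25) + 145 = -1/25*6337/11 + 145 = -6337/275 + 145 = 33538/275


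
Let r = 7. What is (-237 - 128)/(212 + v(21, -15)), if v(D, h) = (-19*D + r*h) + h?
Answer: 365/307 ≈ 1.1889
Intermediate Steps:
v(D, h) = -19*D + 8*h (v(D, h) = (-19*D + 7*h) + h = -19*D + 8*h)
(-237 - 128)/(212 + v(21, -15)) = (-237 - 128)/(212 + (-19*21 + 8*(-15))) = -365/(212 + (-399 - 120)) = -365/(212 - 519) = -365/(-307) = -365*(-1/307) = 365/307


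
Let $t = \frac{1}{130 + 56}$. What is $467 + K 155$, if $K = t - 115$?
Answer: $- \frac{104143}{6} \approx -17357.0$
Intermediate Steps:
$t = \frac{1}{186} \approx 0.0053763$
$K = - \frac{21389}{186}$ ($K = \frac{1}{186} - 115 = - \frac{21389}{186} \approx -114.99$)
$467 + K 155 = 467 - \frac{106945}{6} = - \frac{104143}{6}$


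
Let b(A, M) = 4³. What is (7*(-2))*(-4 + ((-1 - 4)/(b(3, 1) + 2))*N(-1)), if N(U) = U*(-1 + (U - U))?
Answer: 1883/33 ≈ 57.061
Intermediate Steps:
b(A, M) = 64
N(U) = -U (N(U) = U*(-1 + 0) = U*(-1) = -U)
(7*(-2))*(-4 + ((-1 - 4)/(b(3, 1) + 2))*N(-1)) = (7*(-2))*(-4 + ((-1 - 4)/(64 + 2))*(-1*(-1))) = -14*(-4 - 5/66*1) = -14*(-4 - 5/66) = -14*(-269/66) = 1883/33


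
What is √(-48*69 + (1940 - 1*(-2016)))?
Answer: 2*√161 ≈ 25.377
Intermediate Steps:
√(-48*69 + (1940 - 1*(-2016))) = √(-3312 + (1940 + 2016)) = √(-3312 + 3956) = √644 = 2*√161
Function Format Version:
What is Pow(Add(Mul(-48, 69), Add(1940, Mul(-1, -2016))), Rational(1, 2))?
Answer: Mul(2, Pow(161, Rational(1, 2))) ≈ 25.377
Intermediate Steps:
Pow(Add(Mul(-48, 69), Add(1940, Mul(-1, -2016))), Rational(1, 2)) = Pow(Add(-3312, Add(1940, 2016)), Rational(1, 2)) = Pow(Add(-3312, 3956), Rational(1, 2)) = Pow(644, Rational(1, 2)) = Mul(2, Pow(161, Rational(1, 2)))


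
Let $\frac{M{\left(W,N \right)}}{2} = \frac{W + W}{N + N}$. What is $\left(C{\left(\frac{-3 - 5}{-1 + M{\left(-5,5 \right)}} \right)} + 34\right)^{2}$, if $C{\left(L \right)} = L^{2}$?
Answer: $\frac{136900}{81} \approx 1690.1$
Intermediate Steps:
$M{\left(W,N \right)} = \frac{2 W}{N}$ ($M{\left(W,N \right)} = 2 \frac{W + W}{N + N} = 2 \frac{2 W}{2 N} = 2 \cdot 2 W \frac{1}{2 N} = 2 \frac{W}{N} = \frac{2 W}{N}$)
$\left(C{\left(\frac{-3 - 5}{-1 + M{\left(-5,5 \right)}} \right)} + 34\right)^{2} = \left(\left(\frac{-3 - 5}{-1 + 2 \left(-5\right) \frac{1}{5}}\right)^{2} + 34\right)^{2} = \left(\left(- \frac{8}{-1 + 2 \left(-5\right) \frac{1}{5}}\right)^{2} + 34\right)^{2} = \left(\left(- \frac{8}{-1 - 2}\right)^{2} + 34\right)^{2} = \left(\left(- \frac{8}{-3}\right)^{2} + 34\right)^{2} = \left(\left(\left(-8\right) \left(- \frac{1}{3}\right)\right)^{2} + 34\right)^{2} = \left(\left(\frac{8}{3}\right)^{2} + 34\right)^{2} = \left(\frac{64}{9} + 34\right)^{2} = \left(\frac{370}{9}\right)^{2} = \frac{136900}{81}$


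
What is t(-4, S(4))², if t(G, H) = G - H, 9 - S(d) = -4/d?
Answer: 196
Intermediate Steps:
S(d) = 9 + 4/d (S(d) = 9 - (-4)/d = 9 + 4/d)
t(-4, S(4))² = (-4 - (9 + 4/4))² = (-4 - (9 + 4*(¼)))² = (-4 - (9 + 1))² = (-4 - 1*10)² = (-4 - 10)² = (-14)² = 196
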